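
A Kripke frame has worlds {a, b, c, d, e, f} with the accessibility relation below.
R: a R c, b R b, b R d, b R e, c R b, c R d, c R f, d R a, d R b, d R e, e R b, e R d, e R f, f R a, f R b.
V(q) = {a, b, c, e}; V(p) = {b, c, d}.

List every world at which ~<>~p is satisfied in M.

Let φ = ~<>~p. Evaluate φ at each world:
  a (successors {c}): φ is true.
  b (successors {b, d, e}): φ is false.
  c (successors {b, d, f}): φ is false.
  d (successors {a, b, e}): φ is false.
  e (successors {b, d, f}): φ is false.
  f (successors {a, b}): φ is false.
For instance, at b:
  At b: <>~p is true, so ~<>~p is false.
    At b: <>~p requires ~p at some successor in {b, d, e}.
      ~p holds at e, so <>~p is true at b.
Satisfying worlds: {a}

a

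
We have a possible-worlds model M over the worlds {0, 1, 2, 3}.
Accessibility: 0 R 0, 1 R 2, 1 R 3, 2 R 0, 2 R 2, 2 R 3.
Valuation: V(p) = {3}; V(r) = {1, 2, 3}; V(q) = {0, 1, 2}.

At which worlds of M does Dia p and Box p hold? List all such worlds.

Recall that Box ψ holds at a world iff ψ holds at every accessible world, and Dia ψ holds iff ψ holds at some accessible world.
Let φ = Dia p and Box p. Evaluate φ at each world:
  0 (successors {0}): φ is false.
  1 (successors {2, 3}): φ is false.
  2 (successors {0, 2, 3}): φ is false.
  3 (successors ∅): φ is false.
For instance, at 2:
  At 2: Dia p is true, Box p is false, so Dia p and Box p is false.
    At 2: Dia p requires p at some successor in {0, 2, 3}.
      p holds at 3, so Dia p is true at 2.
    At 2: Box p requires p at every successor {0, 2, 3}.
      p fails at 0, so Box p is false at 2.
Satisfying worlds: none.

none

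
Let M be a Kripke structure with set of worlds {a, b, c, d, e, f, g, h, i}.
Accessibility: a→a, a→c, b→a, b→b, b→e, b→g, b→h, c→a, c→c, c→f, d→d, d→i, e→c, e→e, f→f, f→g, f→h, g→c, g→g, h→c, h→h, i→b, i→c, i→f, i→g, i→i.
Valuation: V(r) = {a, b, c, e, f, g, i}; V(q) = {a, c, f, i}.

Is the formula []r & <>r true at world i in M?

At i: []r is true, <>r is true, so []r & <>r is true.
  At i: []r requires r at every successor {b, c, f, g, i}.
    At b: r is true.
    At c: r is true.
    At f: r is true.
    At g: r is true.
    At i: r is true.
  So []r is true at i.
  At i: <>r requires r at some successor in {b, c, f, g, i}.
    r holds at b, so <>r is true at i.

Yes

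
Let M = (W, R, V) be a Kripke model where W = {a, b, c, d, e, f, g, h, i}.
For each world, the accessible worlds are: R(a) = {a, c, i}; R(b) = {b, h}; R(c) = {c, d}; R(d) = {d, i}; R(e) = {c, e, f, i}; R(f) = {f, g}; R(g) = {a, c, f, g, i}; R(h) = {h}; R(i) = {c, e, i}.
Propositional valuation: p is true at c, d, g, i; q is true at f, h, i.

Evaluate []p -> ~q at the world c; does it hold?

Yes

At c: []p is true, ~q is true, so []p -> ~q is true.
  At c: []p requires p at every successor {c, d}.
    At c: p is true.
    At d: p is true.
  So []p is true at c.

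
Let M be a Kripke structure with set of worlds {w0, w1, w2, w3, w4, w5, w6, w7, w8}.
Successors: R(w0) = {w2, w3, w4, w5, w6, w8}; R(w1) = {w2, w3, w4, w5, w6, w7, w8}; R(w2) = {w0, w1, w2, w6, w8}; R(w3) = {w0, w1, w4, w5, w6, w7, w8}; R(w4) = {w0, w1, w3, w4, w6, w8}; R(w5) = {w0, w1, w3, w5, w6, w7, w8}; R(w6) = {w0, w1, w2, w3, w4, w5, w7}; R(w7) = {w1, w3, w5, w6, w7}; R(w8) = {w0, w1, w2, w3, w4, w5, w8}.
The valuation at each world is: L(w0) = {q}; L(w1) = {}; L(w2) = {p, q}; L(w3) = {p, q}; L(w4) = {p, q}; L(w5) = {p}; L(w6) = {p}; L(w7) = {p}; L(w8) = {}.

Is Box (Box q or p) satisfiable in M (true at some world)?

No

Recall that Box ψ holds at a world iff ψ holds at every accessible world, and Dia ψ holds iff ψ holds at some accessible world.
Let φ = Box (Box q or p). Evaluate φ at each world:
  w0 (successors {w2, w3, w4, w5, w6, w8}): φ is false.
  w1 (successors {w2, w3, w4, w5, w6, w7, w8}): φ is false.
  w2 (successors {w0, w1, w2, w6, w8}): φ is false.
  w3 (successors {w0, w1, w4, w5, w6, w7, w8}): φ is false.
  w4 (successors {w0, w1, w3, w4, w6, w8}): φ is false.
  w5 (successors {w0, w1, w3, w5, w6, w7, w8}): φ is false.
  w6 (successors {w0, w1, w2, w3, w4, w5, w7}): φ is false.
  w7 (successors {w1, w3, w5, w6, w7}): φ is false.
  w8 (successors {w0, w1, w2, w3, w4, w5, w8}): φ is false.
For instance, at w0:
  At w0: Box (Box q or p) requires Box q or p at every successor {w2, w3, w4, w5, w6, w8}.
    Box q or p fails at w8, so Box (Box q or p) is false at w0.
      At w8: Box q is false, p is false, so Box q or p is false.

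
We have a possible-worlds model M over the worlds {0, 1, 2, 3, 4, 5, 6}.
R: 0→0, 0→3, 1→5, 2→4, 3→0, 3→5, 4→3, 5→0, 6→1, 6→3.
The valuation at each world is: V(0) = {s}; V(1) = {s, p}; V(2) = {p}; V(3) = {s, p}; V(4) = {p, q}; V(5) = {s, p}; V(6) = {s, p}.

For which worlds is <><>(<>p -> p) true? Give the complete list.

Let φ = <><>(<>p -> p). Evaluate φ at each world:
  0 (successors {0, 3}): φ is true.
  1 (successors {5}): φ is false.
  2 (successors {4}): φ is true.
  3 (successors {0, 5}): φ is true.
  4 (successors {3}): φ is true.
  5 (successors {0}): φ is true.
  6 (successors {1, 3}): φ is true.
For instance, at 4:
  At 4: <><>(<>p -> p) requires <>(<>p -> p) at some successor in {3}.
    <>(<>p -> p) holds at 3, so <><>(<>p -> p) is true at 4.
      At 3: <>(<>p -> p) requires <>p -> p at some successor in {0, 5}.
        <>p -> p holds at 5, so <>(<>p -> p) is true at 3.
Satisfying worlds: {0, 2, 3, 4, 5, 6}

0, 2, 3, 4, 5, 6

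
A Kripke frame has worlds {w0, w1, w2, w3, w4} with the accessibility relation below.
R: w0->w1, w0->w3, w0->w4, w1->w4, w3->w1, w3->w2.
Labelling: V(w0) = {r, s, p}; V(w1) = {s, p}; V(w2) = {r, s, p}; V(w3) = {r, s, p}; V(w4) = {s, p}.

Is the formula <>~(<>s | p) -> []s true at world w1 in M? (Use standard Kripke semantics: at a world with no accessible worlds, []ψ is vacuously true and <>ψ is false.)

At w1: <>~(<>s | p) is false, []s is true, so <>~(<>s | p) -> []s is true.
  At w1: <>~(<>s | p) requires ~(<>s | p) at some successor in {w4}.
    At w4: ~(<>s | p) is false.
  So <>~(<>s | p) is false at w1.
  At w1: []s requires s at every successor {w4}.
    At w4: s is true.
  So []s is true at w1.

Yes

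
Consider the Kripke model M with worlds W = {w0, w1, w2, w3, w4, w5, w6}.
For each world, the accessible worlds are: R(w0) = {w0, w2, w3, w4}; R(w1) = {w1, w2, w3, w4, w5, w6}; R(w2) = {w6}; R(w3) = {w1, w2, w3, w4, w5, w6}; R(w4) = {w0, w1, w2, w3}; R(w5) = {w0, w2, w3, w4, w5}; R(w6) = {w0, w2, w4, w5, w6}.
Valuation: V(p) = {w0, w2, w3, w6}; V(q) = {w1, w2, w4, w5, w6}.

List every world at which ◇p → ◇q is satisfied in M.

w0, w1, w2, w3, w4, w5, w6

Let φ = ◇p → ◇q. Evaluate φ at each world:
  w0 (successors {w0, w2, w3, w4}): φ is true.
  w1 (successors {w1, w2, w3, w4, w5, w6}): φ is true.
  w2 (successors {w6}): φ is true.
  w3 (successors {w1, w2, w3, w4, w5, w6}): φ is true.
  w4 (successors {w0, w1, w2, w3}): φ is true.
  w5 (successors {w0, w2, w3, w4, w5}): φ is true.
  w6 (successors {w0, w2, w4, w5, w6}): φ is true.
For instance, at w4:
  At w4: ◇p is true, ◇q is true, so ◇p → ◇q is true.
    At w4: ◇p requires p at some successor in {w0, w1, w2, w3}.
      p holds at w0, so ◇p is true at w4.
    At w4: ◇q requires q at some successor in {w0, w1, w2, w3}.
      q holds at w1, so ◇q is true at w4.
Satisfying worlds: {w0, w1, w2, w3, w4, w5, w6}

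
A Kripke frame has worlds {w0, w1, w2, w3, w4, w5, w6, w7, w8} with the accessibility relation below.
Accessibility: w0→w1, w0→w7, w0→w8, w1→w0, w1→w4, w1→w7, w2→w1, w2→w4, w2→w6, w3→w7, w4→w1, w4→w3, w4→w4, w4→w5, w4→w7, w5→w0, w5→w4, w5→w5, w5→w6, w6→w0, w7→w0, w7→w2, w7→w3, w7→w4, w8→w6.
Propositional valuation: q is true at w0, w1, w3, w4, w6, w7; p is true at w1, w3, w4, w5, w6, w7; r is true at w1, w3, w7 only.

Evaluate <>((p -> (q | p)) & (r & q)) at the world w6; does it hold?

No

At w6: <>((p -> (q | p)) & (r & q)) requires (p -> (q | p)) & (r & q) at some successor in {w0}.
  At w0: (p -> (q | p)) & (r & q) is false.
So <>((p -> (q | p)) & (r & q)) is false at w6.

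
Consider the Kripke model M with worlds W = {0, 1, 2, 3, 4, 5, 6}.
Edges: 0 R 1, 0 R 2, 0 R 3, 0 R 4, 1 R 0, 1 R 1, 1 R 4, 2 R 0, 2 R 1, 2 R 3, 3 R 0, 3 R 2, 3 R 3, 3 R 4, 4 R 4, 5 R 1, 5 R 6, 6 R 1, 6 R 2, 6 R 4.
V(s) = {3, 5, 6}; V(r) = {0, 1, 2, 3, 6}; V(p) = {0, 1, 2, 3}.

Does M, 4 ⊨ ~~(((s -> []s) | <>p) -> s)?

Recall that []ψ holds at a world iff ψ holds at every accessible world, and <>ψ holds iff ψ holds at some accessible world.
At 4: ~(((s -> []s) | <>p) -> s) is true, so ~~(((s -> []s) | <>p) -> s) is false.
  At 4: ((s -> []s) | <>p) -> s is false, so ~(((s -> []s) | <>p) -> s) is true.
    At 4: (s -> []s) | <>p is true, s is false, so ((s -> []s) | <>p) -> s is false.
      At 4: s -> []s is true, <>p is false, so (s -> []s) | <>p is true.

No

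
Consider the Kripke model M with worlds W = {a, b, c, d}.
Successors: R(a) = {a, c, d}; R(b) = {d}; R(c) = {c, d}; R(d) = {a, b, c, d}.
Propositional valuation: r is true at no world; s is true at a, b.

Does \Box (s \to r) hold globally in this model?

No

Recall that \Box ψ holds at a world iff ψ holds at every accessible world, and \Diamond ψ holds iff ψ holds at some accessible world.
Let φ = \Box (s \to r). Evaluate φ at each world:
  a (successors {a, c, d}): φ is false.
  b (successors {d}): φ is true.
  c (successors {c, d}): φ is true.
  d (successors {a, b, c, d}): φ is false.
Detail at a (counterexample):
  At a: \Box (s \to r) requires s \to r at every successor {a, c, d}.
    s \to r fails at a, so \Box (s \to r) is false at a.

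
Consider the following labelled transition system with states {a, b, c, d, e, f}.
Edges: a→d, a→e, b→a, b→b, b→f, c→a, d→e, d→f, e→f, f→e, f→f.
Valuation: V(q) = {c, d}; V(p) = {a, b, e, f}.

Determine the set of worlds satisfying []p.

Let φ = []p. Evaluate φ at each world:
  a (successors {d, e}): φ is false.
  b (successors {a, b, f}): φ is true.
  c (successors {a}): φ is true.
  d (successors {e, f}): φ is true.
  e (successors {f}): φ is true.
  f (successors {e, f}): φ is true.
For instance, at e:
  At e: []p requires p at every successor {f}.
    At f: p is true.
  So []p is true at e.
Satisfying worlds: {b, c, d, e, f}

b, c, d, e, f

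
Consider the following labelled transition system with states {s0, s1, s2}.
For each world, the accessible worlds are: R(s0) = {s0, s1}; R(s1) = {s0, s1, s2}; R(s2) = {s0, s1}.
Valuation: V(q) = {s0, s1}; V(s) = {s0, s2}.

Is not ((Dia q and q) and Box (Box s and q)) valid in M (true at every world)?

Let φ = not ((Dia q and q) and Box (Box s and q)). Evaluate φ at each world:
  s0 (successors {s0, s1}): φ is true.
  s1 (successors {s0, s1, s2}): φ is true.
  s2 (successors {s0, s1}): φ is true.
For instance, at s1:
  At s1: (Dia q and q) and Box (Box s and q) is false, so not ((Dia q and q) and Box (Box s and q)) is true.
    At s1: Dia q and q is true, Box (Box s and q) is false, so (Dia q and q) and Box (Box s and q) is false.
      At s1: Dia q is true, q is true, so Dia q and q is true.
      At s1: Box (Box s and q) requires Box s and q at every successor {s0, s1, s2}.
        Box s and q fails at s0, so Box (Box s and q) is false at s1.

Yes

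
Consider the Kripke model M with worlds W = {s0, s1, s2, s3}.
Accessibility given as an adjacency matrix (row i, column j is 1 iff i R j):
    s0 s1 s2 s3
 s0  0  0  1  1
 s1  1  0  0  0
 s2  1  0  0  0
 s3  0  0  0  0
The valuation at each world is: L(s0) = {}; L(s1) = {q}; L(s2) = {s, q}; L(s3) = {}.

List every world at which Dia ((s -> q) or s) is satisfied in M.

Let φ = Dia ((s -> q) or s). Evaluate φ at each world:
  s0 (successors {s2, s3}): φ is true.
  s1 (successors {s0}): φ is true.
  s2 (successors {s0}): φ is true.
  s3 (successors ∅): φ is false.
For instance, at s2:
  At s2: Dia ((s -> q) or s) requires (s -> q) or s at some successor in {s0}.
    (s -> q) or s holds at s0, so Dia ((s -> q) or s) is true at s2.
Satisfying worlds: {s0, s1, s2}

s0, s1, s2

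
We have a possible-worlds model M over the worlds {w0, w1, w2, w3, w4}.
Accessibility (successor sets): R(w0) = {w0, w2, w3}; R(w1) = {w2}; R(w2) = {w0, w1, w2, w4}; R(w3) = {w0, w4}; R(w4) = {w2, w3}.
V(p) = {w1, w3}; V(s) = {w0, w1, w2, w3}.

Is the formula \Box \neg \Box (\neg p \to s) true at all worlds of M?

Let φ = \Box \neg \Box (\neg p \to s). Evaluate φ at each world:
  w0 (successors {w0, w2, w3}): φ is false.
  w1 (successors {w2}): φ is true.
  w2 (successors {w0, w1, w2, w4}): φ is false.
  w3 (successors {w0, w4}): φ is false.
  w4 (successors {w2, w3}): φ is true.
Detail at w0 (counterexample):
  At w0: \Box \neg \Box (\neg p \to s) requires \neg \Box (\neg p \to s) at every successor {w0, w2, w3}.
    \neg \Box (\neg p \to s) fails at w0, so \Box \neg \Box (\neg p \to s) is false at w0.
      At w0: \Box (\neg p \to s) is true, so \neg \Box (\neg p \to s) is false.

No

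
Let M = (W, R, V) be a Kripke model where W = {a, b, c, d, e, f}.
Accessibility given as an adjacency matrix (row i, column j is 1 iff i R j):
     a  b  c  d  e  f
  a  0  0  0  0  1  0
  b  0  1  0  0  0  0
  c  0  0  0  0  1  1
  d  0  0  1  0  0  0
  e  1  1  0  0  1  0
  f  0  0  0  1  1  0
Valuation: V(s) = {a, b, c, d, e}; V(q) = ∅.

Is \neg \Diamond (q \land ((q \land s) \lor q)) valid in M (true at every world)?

Let φ = \neg \Diamond (q \land ((q \land s) \lor q)). Evaluate φ at each world:
  a (successors {e}): φ is true.
  b (successors {b}): φ is true.
  c (successors {e, f}): φ is true.
  d (successors {c}): φ is true.
  e (successors {a, b, e}): φ is true.
  f (successors {d, e}): φ is true.
For instance, at d:
  At d: \Diamond (q \land ((q \land s) \lor q)) is false, so \neg \Diamond (q \land ((q \land s) \lor q)) is true.
    At d: \Diamond (q \land ((q \land s) \lor q)) requires q \land ((q \land s) \lor q) at some successor in {c}.
      At c: q \land ((q \land s) \lor q) is false.
    So \Diamond (q \land ((q \land s) \lor q)) is false at d.

Yes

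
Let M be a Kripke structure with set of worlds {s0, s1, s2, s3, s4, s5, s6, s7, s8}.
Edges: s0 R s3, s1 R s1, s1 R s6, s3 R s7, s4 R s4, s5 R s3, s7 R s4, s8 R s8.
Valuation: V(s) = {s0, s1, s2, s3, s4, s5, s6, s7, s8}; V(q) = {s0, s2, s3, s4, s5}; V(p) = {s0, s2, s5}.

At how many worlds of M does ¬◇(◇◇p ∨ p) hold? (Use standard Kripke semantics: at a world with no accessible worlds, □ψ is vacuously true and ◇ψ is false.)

9

Let φ = ¬◇(◇◇p ∨ p). Evaluate φ at each world:
  s0 (successors {s3}): φ is true.
  s1 (successors {s1, s6}): φ is true.
  s2 (successors ∅): φ is true.
  s3 (successors {s7}): φ is true.
  s4 (successors {s4}): φ is true.
  s5 (successors {s3}): φ is true.
  s6 (successors ∅): φ is true.
  s7 (successors {s4}): φ is true.
  s8 (successors {s8}): φ is true.
For instance, at s1:
  At s1: ◇(◇◇p ∨ p) is false, so ¬◇(◇◇p ∨ p) is true.
    At s1: ◇(◇◇p ∨ p) requires ◇◇p ∨ p at some successor in {s1, s6}.
      At s1: ◇◇p ∨ p is false.
      At s6: ◇◇p ∨ p is false.
    So ◇(◇◇p ∨ p) is false at s1.
Satisfying worlds: {s0, s1, s2, s3, s4, s5, s6, s7, s8}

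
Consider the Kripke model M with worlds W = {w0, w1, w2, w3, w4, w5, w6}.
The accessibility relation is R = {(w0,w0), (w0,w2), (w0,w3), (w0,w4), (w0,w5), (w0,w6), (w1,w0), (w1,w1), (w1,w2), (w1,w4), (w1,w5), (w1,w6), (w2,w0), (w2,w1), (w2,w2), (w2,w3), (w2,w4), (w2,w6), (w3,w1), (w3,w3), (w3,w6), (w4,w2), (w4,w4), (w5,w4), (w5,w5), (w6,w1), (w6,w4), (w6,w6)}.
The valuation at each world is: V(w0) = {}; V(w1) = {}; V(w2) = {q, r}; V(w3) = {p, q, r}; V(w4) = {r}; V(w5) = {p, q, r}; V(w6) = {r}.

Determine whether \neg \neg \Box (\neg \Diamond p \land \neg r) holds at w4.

No

At w4: \neg \Box (\neg \Diamond p \land \neg r) is true, so \neg \neg \Box (\neg \Diamond p \land \neg r) is false.
  At w4: \Box (\neg \Diamond p \land \neg r) is false, so \neg \Box (\neg \Diamond p \land \neg r) is true.
    At w4: \Box (\neg \Diamond p \land \neg r) requires \neg \Diamond p \land \neg r at every successor {w2, w4}.
      \neg \Diamond p \land \neg r fails at w2, so \Box (\neg \Diamond p \land \neg r) is false at w4.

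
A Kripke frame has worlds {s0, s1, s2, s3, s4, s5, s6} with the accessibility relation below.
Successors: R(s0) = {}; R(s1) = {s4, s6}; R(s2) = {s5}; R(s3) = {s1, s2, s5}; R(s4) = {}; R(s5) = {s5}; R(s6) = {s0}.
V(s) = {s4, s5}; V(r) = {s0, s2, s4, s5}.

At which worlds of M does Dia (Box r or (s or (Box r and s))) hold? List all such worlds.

s1, s2, s3, s5, s6

Let φ = Dia (Box r or (s or (Box r and s))). Evaluate φ at each world:
  s0 (successors ∅): φ is false.
  s1 (successors {s4, s6}): φ is true.
  s2 (successors {s5}): φ is true.
  s3 (successors {s1, s2, s5}): φ is true.
  s4 (successors ∅): φ is false.
  s5 (successors {s5}): φ is true.
  s6 (successors {s0}): φ is true.
For instance, at s5:
  At s5: Dia (Box r or (s or (Box r and s))) requires Box r or (s or (Box r and s)) at some successor in {s5}.
    Box r or (s or (Box r and s)) holds at s5, so Dia (Box r or (s or (Box r and s))) is true at s5.
      At s5: Box r is true, s or (Box r and s) is true, so Box r or (s or (Box r and s)) is true.
Satisfying worlds: {s1, s2, s3, s5, s6}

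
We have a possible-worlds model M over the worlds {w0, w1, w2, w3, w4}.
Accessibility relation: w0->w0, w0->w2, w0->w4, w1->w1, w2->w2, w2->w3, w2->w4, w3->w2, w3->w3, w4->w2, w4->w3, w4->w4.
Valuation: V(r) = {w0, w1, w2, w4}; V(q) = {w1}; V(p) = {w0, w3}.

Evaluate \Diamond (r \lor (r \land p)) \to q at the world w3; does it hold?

At w3: \Diamond (r \lor (r \land p)) is true, q is false, so \Diamond (r \lor (r \land p)) \to q is false.
  At w3: \Diamond (r \lor (r \land p)) requires r \lor (r \land p) at some successor in {w2, w3}.
    r \lor (r \land p) holds at w2, so \Diamond (r \lor (r \land p)) is true at w3.

No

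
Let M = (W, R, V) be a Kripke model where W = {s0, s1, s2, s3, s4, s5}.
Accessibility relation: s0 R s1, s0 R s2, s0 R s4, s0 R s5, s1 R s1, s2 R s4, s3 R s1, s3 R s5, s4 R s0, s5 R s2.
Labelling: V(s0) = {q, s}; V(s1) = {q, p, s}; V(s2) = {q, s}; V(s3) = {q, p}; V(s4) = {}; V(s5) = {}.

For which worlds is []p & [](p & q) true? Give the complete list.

s1

Let φ = []p & [](p & q). Evaluate φ at each world:
  s0 (successors {s1, s2, s4, s5}): φ is false.
  s1 (successors {s1}): φ is true.
  s2 (successors {s4}): φ is false.
  s3 (successors {s1, s5}): φ is false.
  s4 (successors {s0}): φ is false.
  s5 (successors {s2}): φ is false.
For instance, at s4:
  At s4: []p is false, [](p & q) is false, so []p & [](p & q) is false.
    At s4: []p requires p at every successor {s0}.
      p fails at s0, so []p is false at s4.
    At s4: [](p & q) requires p & q at every successor {s0}.
      p & q fails at s0, so [](p & q) is false at s4.
Satisfying worlds: {s1}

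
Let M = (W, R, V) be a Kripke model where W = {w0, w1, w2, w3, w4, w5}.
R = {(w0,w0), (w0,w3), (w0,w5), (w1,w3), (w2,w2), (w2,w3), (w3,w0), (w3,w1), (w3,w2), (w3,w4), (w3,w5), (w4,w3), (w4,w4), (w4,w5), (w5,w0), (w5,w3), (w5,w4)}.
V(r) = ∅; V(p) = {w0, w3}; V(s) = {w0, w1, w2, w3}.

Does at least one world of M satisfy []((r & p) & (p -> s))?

No

Recall that []ψ holds at a world iff ψ holds at every accessible world, and <>ψ holds iff ψ holds at some accessible world.
Let φ = []((r & p) & (p -> s)). Evaluate φ at each world:
  w0 (successors {w0, w3, w5}): φ is false.
  w1 (successors {w3}): φ is false.
  w2 (successors {w2, w3}): φ is false.
  w3 (successors {w0, w1, w2, w4, w5}): φ is false.
  w4 (successors {w3, w4, w5}): φ is false.
  w5 (successors {w0, w3, w4}): φ is false.
For instance, at w3:
  At w3: []((r & p) & (p -> s)) requires (r & p) & (p -> s) at every successor {w0, w1, w2, w4, w5}.
    (r & p) & (p -> s) fails at w0, so []((r & p) & (p -> s)) is false at w3.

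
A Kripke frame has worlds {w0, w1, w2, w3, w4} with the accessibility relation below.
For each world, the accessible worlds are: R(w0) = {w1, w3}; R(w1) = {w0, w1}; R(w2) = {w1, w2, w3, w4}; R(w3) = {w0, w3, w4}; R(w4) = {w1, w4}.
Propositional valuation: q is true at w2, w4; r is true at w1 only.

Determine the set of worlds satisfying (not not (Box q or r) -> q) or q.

w0, w2, w3, w4

Let φ = (not not (Box q or r) -> q) or q. Evaluate φ at each world:
  w0 (successors {w1, w3}): φ is true.
  w1 (successors {w0, w1}): φ is false.
  w2 (successors {w1, w2, w3, w4}): φ is true.
  w3 (successors {w0, w3, w4}): φ is true.
  w4 (successors {w1, w4}): φ is true.
For instance, at w1:
  At w1: not not (Box q or r) -> q is false, q is false, so (not not (Box q or r) -> q) or q is false.
    At w1: not not (Box q or r) is true, q is false, so not not (Box q or r) -> q is false.
      At w1: not (Box q or r) is false, so not not (Box q or r) is true.
Satisfying worlds: {w0, w2, w3, w4}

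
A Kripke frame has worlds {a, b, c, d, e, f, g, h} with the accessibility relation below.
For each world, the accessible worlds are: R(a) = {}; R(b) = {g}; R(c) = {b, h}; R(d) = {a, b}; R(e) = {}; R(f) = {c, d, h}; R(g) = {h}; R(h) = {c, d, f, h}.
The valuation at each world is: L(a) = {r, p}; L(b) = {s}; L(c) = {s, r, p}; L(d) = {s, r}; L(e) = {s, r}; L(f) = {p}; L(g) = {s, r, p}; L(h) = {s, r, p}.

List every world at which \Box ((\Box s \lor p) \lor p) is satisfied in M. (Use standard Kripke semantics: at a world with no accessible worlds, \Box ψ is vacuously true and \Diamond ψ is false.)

Let φ = \Box ((\Box s \lor p) \lor p). Evaluate φ at each world:
  a (successors ∅): φ is true.
  b (successors {g}): φ is true.
  c (successors {b, h}): φ is true.
  d (successors {a, b}): φ is true.
  e (successors ∅): φ is true.
  f (successors {c, d, h}): φ is false.
  g (successors {h}): φ is true.
  h (successors {c, d, f, h}): φ is false.
For instance, at d:
  At d: \Box ((\Box s \lor p) \lor p) requires (\Box s \lor p) \lor p at every successor {a, b}.
      At a: \Box s \lor p is true, p is true, so (\Box s \lor p) \lor p is true.
      At b: \Box s \lor p is true, p is false, so (\Box s \lor p) \lor p is true.
  So \Box ((\Box s \lor p) \lor p) is true at d.
Satisfying worlds: {a, b, c, d, e, g}

a, b, c, d, e, g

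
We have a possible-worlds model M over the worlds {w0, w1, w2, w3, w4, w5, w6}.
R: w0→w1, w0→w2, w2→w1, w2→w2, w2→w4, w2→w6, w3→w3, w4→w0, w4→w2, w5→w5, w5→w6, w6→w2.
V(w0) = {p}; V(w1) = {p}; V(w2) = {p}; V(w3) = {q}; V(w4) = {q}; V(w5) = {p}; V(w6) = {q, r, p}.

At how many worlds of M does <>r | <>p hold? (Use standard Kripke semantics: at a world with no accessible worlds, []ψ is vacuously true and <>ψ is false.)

Let φ = <>r | <>p. Evaluate φ at each world:
  w0 (successors {w1, w2}): φ is true.
  w1 (successors ∅): φ is false.
  w2 (successors {w1, w2, w4, w6}): φ is true.
  w3 (successors {w3}): φ is false.
  w4 (successors {w0, w2}): φ is true.
  w5 (successors {w5, w6}): φ is true.
  w6 (successors {w2}): φ is true.
For instance, at w3:
  At w3: <>r is false, <>p is false, so <>r | <>p is false.
    At w3: <>r requires r at some successor in {w3}.
      At w3: r is false.
    So <>r is false at w3.
    At w3: <>p requires p at some successor in {w3}.
      At w3: p is false.
    So <>p is false at w3.
Satisfying worlds: {w0, w2, w4, w5, w6}

5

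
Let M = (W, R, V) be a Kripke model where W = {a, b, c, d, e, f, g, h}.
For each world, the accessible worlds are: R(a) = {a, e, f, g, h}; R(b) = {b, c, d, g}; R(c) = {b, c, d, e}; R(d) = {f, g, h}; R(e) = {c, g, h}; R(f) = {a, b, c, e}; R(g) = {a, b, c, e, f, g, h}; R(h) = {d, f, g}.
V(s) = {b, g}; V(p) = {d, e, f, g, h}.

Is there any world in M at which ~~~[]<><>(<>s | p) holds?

Let φ = ~~~[]<><>(<>s | p). Evaluate φ at each world:
  a (successors {a, e, f, g, h}): φ is false.
  b (successors {b, c, d, g}): φ is false.
  c (successors {b, c, d, e}): φ is false.
  d (successors {f, g, h}): φ is false.
  e (successors {c, g, h}): φ is false.
  f (successors {a, b, c, e}): φ is false.
  g (successors {a, b, c, e, f, g, h}): φ is false.
  h (successors {d, f, g}): φ is false.
For instance, at b:
  At b: ~~[]<><>(<>s | p) is true, so ~~~[]<><>(<>s | p) is false.
    At b: ~[]<><>(<>s | p) is false, so ~~[]<><>(<>s | p) is true.
      At b: []<><>(<>s | p) is true, so ~[]<><>(<>s | p) is false.

No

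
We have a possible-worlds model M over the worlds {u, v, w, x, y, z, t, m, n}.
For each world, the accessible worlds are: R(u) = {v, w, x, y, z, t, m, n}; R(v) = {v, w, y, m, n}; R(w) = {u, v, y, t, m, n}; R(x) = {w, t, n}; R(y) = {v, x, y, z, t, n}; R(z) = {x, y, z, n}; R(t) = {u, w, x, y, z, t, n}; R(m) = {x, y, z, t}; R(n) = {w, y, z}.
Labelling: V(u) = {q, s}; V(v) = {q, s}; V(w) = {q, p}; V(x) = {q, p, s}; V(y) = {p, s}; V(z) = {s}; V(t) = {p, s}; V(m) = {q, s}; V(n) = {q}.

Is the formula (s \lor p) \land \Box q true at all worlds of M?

No

Let φ = (s \lor p) \land \Box q. Evaluate φ at each world:
  u (successors {v, w, x, y, z, t, m, n}): φ is false.
  v (successors {v, w, y, m, n}): φ is false.
  w (successors {u, v, y, t, m, n}): φ is false.
  x (successors {w, t, n}): φ is false.
  y (successors {v, x, y, z, t, n}): φ is false.
  z (successors {x, y, z, n}): φ is false.
  t (successors {u, w, x, y, z, t, n}): φ is false.
  m (successors {x, y, z, t}): φ is false.
  n (successors {w, y, z}): φ is false.
Detail at u (counterexample):
  At u: s \lor p is true, \Box q is false, so (s \lor p) \land \Box q is false.
    At u: \Box q requires q at every successor {v, w, x, y, z, t, m, n}.
      q fails at y, so \Box q is false at u.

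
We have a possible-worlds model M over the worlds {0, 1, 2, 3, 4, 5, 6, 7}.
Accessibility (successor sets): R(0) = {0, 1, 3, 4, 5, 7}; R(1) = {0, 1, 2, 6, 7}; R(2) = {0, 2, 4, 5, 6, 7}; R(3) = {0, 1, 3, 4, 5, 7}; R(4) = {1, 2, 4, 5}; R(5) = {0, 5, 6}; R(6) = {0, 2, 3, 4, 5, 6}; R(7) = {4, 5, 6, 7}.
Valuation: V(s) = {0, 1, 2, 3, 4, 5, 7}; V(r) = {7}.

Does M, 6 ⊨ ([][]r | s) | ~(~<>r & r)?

At 6: [][]r | s is false, ~(~<>r & r) is true, so ([][]r | s) | ~(~<>r & r) is true.
  At 6: [][]r is false, s is false, so [][]r | s is false.
    At 6: [][]r requires []r at every successor {0, 2, 3, 4, 5, 6}.
      []r fails at 0, so [][]r is false at 6.
  At 6: ~<>r & r is false, so ~(~<>r & r) is true.
    At 6: ~<>r is true, r is false, so ~<>r & r is false.
      At 6: <>r is false, so ~<>r is true.

Yes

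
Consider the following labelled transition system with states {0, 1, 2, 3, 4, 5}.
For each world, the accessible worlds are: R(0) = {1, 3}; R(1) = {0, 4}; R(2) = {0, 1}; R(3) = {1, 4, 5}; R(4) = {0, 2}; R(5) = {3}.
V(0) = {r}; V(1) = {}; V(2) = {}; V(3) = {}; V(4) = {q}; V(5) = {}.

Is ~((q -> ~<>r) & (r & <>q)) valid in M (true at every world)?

Yes

Recall that <>ψ holds at a world iff ψ holds at some accessible world.
Let φ = ~((q -> ~<>r) & (r & <>q)). Evaluate φ at each world:
  0 (successors {1, 3}): φ is true.
  1 (successors {0, 4}): φ is true.
  2 (successors {0, 1}): φ is true.
  3 (successors {1, 4, 5}): φ is true.
  4 (successors {0, 2}): φ is true.
  5 (successors {3}): φ is true.
For instance, at 2:
  At 2: (q -> ~<>r) & (r & <>q) is false, so ~((q -> ~<>r) & (r & <>q)) is true.
    At 2: q -> ~<>r is true, r & <>q is false, so (q -> ~<>r) & (r & <>q) is false.
      At 2: q is false, ~<>r is false, so q -> ~<>r is true.
      At 2: r is false, <>q is false, so r & <>q is false.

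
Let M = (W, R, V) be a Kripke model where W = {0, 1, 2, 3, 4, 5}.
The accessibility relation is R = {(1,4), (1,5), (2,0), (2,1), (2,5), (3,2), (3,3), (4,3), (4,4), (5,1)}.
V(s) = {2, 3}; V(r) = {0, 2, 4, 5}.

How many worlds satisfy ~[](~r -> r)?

4

Let φ = ~[](~r -> r). Evaluate φ at each world:
  0 (successors ∅): φ is false.
  1 (successors {4, 5}): φ is false.
  2 (successors {0, 1, 5}): φ is true.
  3 (successors {2, 3}): φ is true.
  4 (successors {3, 4}): φ is true.
  5 (successors {1}): φ is true.
For instance, at 3:
  At 3: [](~r -> r) is false, so ~[](~r -> r) is true.
    At 3: [](~r -> r) requires ~r -> r at every successor {2, 3}.
      ~r -> r fails at 3, so [](~r -> r) is false at 3.
Satisfying worlds: {2, 3, 4, 5}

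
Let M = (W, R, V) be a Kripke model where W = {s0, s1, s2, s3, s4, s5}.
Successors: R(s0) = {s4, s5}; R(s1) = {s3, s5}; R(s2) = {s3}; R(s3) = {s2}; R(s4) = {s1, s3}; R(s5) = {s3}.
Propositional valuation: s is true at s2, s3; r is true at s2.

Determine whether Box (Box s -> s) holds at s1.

At s1: Box (Box s -> s) requires Box s -> s at every successor {s3, s5}.
  Box s -> s fails at s5, so Box (Box s -> s) is false at s1.
    At s5: Box s is true, s is false, so Box s -> s is false.
      At s5: Box s requires s at every successor {s3}.
        At s3: s is true.
      So Box s is true at s5.

No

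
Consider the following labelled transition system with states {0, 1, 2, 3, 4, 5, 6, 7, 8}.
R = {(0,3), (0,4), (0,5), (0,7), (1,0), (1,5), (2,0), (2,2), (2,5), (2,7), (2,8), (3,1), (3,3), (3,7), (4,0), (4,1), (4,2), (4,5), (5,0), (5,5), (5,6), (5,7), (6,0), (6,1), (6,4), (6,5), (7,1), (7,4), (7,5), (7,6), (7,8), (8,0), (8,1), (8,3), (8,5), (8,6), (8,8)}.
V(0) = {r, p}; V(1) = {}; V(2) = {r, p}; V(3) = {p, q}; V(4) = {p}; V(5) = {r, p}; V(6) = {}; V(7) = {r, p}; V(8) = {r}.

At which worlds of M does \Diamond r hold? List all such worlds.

Let φ = \Diamond r. Evaluate φ at each world:
  0 (successors {3, 4, 5, 7}): φ is true.
  1 (successors {0, 5}): φ is true.
  2 (successors {0, 2, 5, 7, 8}): φ is true.
  3 (successors {1, 3, 7}): φ is true.
  4 (successors {0, 1, 2, 5}): φ is true.
  5 (successors {0, 5, 6, 7}): φ is true.
  6 (successors {0, 1, 4, 5}): φ is true.
  7 (successors {1, 4, 5, 6, 8}): φ is true.
  8 (successors {0, 1, 3, 5, 6, 8}): φ is true.
For instance, at 7:
  At 7: \Diamond r requires r at some successor in {1, 4, 5, 6, 8}.
    r holds at 5, so \Diamond r is true at 7.
Satisfying worlds: {0, 1, 2, 3, 4, 5, 6, 7, 8}

0, 1, 2, 3, 4, 5, 6, 7, 8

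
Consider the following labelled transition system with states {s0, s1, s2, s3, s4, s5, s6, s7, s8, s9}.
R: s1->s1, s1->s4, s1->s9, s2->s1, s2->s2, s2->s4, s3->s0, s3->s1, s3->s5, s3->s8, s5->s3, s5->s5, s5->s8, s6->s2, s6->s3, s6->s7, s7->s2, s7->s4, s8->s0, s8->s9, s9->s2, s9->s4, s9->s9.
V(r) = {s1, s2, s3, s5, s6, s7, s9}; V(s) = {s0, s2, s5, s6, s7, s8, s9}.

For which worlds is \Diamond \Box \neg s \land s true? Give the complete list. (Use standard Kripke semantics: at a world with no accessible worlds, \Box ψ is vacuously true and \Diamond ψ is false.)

s2, s7, s8, s9

Let φ = \Diamond \Box \neg s \land s. Evaluate φ at each world:
  s0 (successors ∅): φ is false.
  s1 (successors {s1, s4, s9}): φ is false.
  s2 (successors {s1, s2, s4}): φ is true.
  s3 (successors {s0, s1, s5, s8}): φ is false.
  s4 (successors ∅): φ is false.
  s5 (successors {s3, s5, s8}): φ is false.
  s6 (successors {s2, s3, s7}): φ is false.
  s7 (successors {s2, s4}): φ is true.
  s8 (successors {s0, s9}): φ is true.
  s9 (successors {s2, s4, s9}): φ is true.
For instance, at s9:
  At s9: \Diamond \Box \neg s is true, s is true, so \Diamond \Box \neg s \land s is true.
    At s9: \Diamond \Box \neg s requires \Box \neg s at some successor in {s2, s4, s9}.
      \Box \neg s holds at s4, so \Diamond \Box \neg s is true at s9.
Satisfying worlds: {s2, s7, s8, s9}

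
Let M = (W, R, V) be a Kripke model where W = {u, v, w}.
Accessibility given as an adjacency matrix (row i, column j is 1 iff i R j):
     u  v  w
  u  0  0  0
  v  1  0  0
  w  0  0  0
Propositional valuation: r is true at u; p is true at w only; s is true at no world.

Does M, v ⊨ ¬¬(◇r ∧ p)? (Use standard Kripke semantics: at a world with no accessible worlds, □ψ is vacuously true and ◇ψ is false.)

At v: ¬(◇r ∧ p) is true, so ¬¬(◇r ∧ p) is false.
  At v: ◇r ∧ p is false, so ¬(◇r ∧ p) is true.
    At v: ◇r is true, p is false, so ◇r ∧ p is false.
      At v: ◇r requires r at some successor in {u}.
        r holds at u, so ◇r is true at v.

No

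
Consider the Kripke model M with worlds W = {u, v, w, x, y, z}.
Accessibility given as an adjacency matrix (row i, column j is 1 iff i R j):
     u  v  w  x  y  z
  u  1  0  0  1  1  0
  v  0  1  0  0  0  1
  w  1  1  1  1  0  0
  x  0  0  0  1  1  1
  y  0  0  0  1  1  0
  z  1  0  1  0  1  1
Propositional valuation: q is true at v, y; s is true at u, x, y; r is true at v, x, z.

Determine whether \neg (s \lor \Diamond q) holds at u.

No

At u: s \lor \Diamond q is true, so \neg (s \lor \Diamond q) is false.
  At u: s is true, \Diamond q is true, so s \lor \Diamond q is true.
    At u: \Diamond q requires q at some successor in {u, x, y}.
      q holds at y, so \Diamond q is true at u.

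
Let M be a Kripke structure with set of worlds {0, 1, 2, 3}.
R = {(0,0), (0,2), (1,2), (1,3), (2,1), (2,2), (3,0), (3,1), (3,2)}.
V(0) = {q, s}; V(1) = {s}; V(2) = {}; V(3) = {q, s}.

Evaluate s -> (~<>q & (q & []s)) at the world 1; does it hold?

No

At 1: s is true, ~<>q & (q & []s) is false, so s -> (~<>q & (q & []s)) is false.
  At 1: ~<>q is false, q & []s is false, so ~<>q & (q & []s) is false.
    At 1: <>q is true, so ~<>q is false.
      At 1: <>q requires q at some successor in {2, 3}.
        q holds at 3, so <>q is true at 1.
    At 1: q is false, []s is false, so q & []s is false.
      At 1: []s requires s at every successor {2, 3}.
        s fails at 2, so []s is false at 1.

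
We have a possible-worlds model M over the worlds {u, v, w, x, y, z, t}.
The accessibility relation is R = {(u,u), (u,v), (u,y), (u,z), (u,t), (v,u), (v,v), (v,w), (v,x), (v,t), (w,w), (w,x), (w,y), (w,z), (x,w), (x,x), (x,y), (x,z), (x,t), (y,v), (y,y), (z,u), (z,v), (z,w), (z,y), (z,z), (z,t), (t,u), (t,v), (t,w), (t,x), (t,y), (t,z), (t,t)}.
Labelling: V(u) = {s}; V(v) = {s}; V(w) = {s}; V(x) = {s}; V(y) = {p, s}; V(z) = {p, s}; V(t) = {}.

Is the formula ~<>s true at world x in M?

At x: <>s is true, so ~<>s is false.
  At x: <>s requires s at some successor in {w, x, y, z, t}.
    s holds at w, so <>s is true at x.

No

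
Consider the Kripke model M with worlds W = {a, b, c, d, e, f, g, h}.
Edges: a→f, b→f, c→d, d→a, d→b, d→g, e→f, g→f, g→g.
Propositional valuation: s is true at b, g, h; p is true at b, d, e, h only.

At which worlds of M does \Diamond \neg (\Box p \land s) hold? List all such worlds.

Let φ = \Diamond \neg (\Box p \land s). Evaluate φ at each world:
  a (successors {f}): φ is true.
  b (successors {f}): φ is true.
  c (successors {d}): φ is true.
  d (successors {a, b, g}): φ is true.
  e (successors {f}): φ is true.
  f (successors ∅): φ is false.
  g (successors {f, g}): φ is true.
  h (successors ∅): φ is false.
For instance, at a:
  At a: \Diamond \neg (\Box p \land s) requires \neg (\Box p \land s) at some successor in {f}.
    \neg (\Box p \land s) holds at f, so \Diamond \neg (\Box p \land s) is true at a.
      At f: \Box p \land s is false, so \neg (\Box p \land s) is true.
Satisfying worlds: {a, b, c, d, e, g}

a, b, c, d, e, g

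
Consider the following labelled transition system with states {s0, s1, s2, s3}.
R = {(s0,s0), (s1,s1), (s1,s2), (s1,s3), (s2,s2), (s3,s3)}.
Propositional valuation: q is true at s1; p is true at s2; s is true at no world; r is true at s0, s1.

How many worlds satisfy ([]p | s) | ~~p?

Recall that []ψ holds at a world iff ψ holds at every accessible world, and <>ψ holds iff ψ holds at some accessible world.
Let φ = ([]p | s) | ~~p. Evaluate φ at each world:
  s0 (successors {s0}): φ is false.
  s1 (successors {s1, s2, s3}): φ is false.
  s2 (successors {s2}): φ is true.
  s3 (successors {s3}): φ is false.
For instance, at s1:
  At s1: []p | s is false, ~~p is false, so ([]p | s) | ~~p is false.
    At s1: []p is false, s is false, so []p | s is false.
      At s1: []p requires p at every successor {s1, s2, s3}.
        p fails at s1, so []p is false at s1.
Satisfying worlds: {s2}

1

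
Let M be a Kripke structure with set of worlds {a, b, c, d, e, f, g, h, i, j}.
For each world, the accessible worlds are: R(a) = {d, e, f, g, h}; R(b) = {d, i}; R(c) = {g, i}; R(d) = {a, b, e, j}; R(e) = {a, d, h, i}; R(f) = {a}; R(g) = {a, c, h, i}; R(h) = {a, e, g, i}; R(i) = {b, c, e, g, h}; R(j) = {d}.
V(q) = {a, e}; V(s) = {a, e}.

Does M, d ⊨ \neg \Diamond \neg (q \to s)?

At d: \Diamond \neg (q \to s) is false, so \neg \Diamond \neg (q \to s) is true.
  At d: \Diamond \neg (q \to s) requires \neg (q \to s) at some successor in {a, b, e, j}.
    At a: \neg (q \to s) is false.
    At b: \neg (q \to s) is false.
    At e: \neg (q \to s) is false.
    At j: \neg (q \to s) is false.
  So \Diamond \neg (q \to s) is false at d.

Yes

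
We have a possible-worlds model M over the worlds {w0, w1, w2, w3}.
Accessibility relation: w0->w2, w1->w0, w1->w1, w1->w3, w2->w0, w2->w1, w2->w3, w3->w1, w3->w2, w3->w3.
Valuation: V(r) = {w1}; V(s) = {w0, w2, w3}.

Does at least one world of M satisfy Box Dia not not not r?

Yes

Let φ = Box Dia not not not r. Evaluate φ at each world:
  w0 (successors {w2}): φ is true.
  w1 (successors {w0, w1, w3}): φ is true.
  w2 (successors {w0, w1, w3}): φ is true.
  w3 (successors {w1, w2, w3}): φ is true.
Detail at w0 (witness):
  At w0: Box Dia not not not r requires Dia not not not r at every successor {w2}.
      At w2: Dia not not not r requires not not not r at some successor in {w0, w1, w3}.
        not not not r holds at w0, so Dia not not not r is true at w2.
  So Box Dia not not not r is true at w0.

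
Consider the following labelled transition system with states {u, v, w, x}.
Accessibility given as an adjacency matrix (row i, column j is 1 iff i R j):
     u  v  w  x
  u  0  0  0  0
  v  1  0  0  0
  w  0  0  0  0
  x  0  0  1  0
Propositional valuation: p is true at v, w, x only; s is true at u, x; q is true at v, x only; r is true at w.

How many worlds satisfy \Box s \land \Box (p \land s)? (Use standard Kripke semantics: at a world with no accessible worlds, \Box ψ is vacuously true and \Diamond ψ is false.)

Let φ = \Box s \land \Box (p \land s). Evaluate φ at each world:
  u (successors ∅): φ is true.
  v (successors {u}): φ is false.
  w (successors ∅): φ is true.
  x (successors {w}): φ is false.
For instance, at x:
  At x: \Box s is false, \Box (p \land s) is false, so \Box s \land \Box (p \land s) is false.
    At x: \Box s requires s at every successor {w}.
      s fails at w, so \Box s is false at x.
    At x: \Box (p \land s) requires p \land s at every successor {w}.
      p \land s fails at w, so \Box (p \land s) is false at x.
Satisfying worlds: {u, w}

2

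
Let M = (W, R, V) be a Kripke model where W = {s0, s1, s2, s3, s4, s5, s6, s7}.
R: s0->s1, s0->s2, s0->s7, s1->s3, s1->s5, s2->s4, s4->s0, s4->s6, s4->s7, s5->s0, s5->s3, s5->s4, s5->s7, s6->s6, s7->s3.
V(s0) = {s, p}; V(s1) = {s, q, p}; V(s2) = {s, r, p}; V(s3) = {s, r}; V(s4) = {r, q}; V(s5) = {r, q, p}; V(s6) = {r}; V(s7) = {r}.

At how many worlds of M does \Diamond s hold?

5

Let φ = \Diamond s. Evaluate φ at each world:
  s0 (successors {s1, s2, s7}): φ is true.
  s1 (successors {s3, s5}): φ is true.
  s2 (successors {s4}): φ is false.
  s3 (successors ∅): φ is false.
  s4 (successors {s0, s6, s7}): φ is true.
  s5 (successors {s0, s3, s4, s7}): φ is true.
  s6 (successors {s6}): φ is false.
  s7 (successors {s3}): φ is true.
For instance, at s5:
  At s5: \Diamond s requires s at some successor in {s0, s3, s4, s7}.
    s holds at s0, so \Diamond s is true at s5.
Satisfying worlds: {s0, s1, s4, s5, s7}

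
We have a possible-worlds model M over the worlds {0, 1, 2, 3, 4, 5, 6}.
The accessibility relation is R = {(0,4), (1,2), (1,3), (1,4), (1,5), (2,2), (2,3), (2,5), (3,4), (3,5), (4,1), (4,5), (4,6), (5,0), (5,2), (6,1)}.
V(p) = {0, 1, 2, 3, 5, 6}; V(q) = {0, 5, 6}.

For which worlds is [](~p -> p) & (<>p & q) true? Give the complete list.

Let φ = [](~p -> p) & (<>p & q). Evaluate φ at each world:
  0 (successors {4}): φ is false.
  1 (successors {2, 3, 4, 5}): φ is false.
  2 (successors {2, 3, 5}): φ is false.
  3 (successors {4, 5}): φ is false.
  4 (successors {1, 5, 6}): φ is false.
  5 (successors {0, 2}): φ is true.
  6 (successors {1}): φ is true.
For instance, at 1:
  At 1: [](~p -> p) is false, <>p & q is false, so [](~p -> p) & (<>p & q) is false.
    At 1: [](~p -> p) requires ~p -> p at every successor {2, 3, 4, 5}.
      ~p -> p fails at 4, so [](~p -> p) is false at 1.
    At 1: <>p is true, q is false, so <>p & q is false.
      At 1: <>p requires p at some successor in {2, 3, 4, 5}.
        p holds at 2, so <>p is true at 1.
Satisfying worlds: {5, 6}

5, 6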